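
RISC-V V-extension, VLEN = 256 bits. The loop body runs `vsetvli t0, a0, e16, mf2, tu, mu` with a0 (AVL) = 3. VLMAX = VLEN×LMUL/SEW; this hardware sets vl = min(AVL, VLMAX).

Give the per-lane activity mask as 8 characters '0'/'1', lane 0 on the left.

predicate = 11100000

lanes per group: 256·1/2/16 = 8
vl ← min(3, 8) = 3
bits (lane 0 leftmost): 11100000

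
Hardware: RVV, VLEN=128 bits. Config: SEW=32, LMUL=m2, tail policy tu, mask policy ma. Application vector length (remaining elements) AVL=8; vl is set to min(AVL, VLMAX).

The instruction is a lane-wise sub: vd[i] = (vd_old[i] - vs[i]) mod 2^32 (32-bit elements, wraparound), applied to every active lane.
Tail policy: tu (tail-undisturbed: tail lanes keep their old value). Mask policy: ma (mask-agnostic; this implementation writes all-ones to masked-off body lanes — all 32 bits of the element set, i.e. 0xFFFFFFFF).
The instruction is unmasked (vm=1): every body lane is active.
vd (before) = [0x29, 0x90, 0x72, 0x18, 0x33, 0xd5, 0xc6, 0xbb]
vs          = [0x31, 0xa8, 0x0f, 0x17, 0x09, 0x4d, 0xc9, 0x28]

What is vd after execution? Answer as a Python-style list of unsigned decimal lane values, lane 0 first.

vd = [4294967288, 4294967272, 99, 1, 42, 136, 4294967293, 147]

VLMAX = (128 × 2) / 32 = 8 lanes
AVL=8 ≤ VLMAX=8, so vl = 8
[0] sub(0x29,0x31) = 0xfffffff8
[1] sub(0x90,0xa8) = 0xffffffe8
[2] sub(0x72,0x0f) = 0x63
[3] sub(0x18,0x17) = 0x01
[4] sub(0x33,0x09) = 0x2a
[5] sub(0xd5,0x4d) = 0x88
[6] sub(0xc6,0xc9) = 0xfffffffd
[7] sub(0xbb,0x28) = 0x93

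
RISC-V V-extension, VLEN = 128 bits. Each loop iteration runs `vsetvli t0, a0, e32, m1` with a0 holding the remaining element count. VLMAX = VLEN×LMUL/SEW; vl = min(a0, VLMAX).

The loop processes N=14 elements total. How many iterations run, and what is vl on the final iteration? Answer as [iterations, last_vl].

[iterations, last_vl] = [4, 2]

VLMAX = (128 × 1) / 32 = 4 lanes
14 elements at 4/iter → 4 passes, remainder 2 on the last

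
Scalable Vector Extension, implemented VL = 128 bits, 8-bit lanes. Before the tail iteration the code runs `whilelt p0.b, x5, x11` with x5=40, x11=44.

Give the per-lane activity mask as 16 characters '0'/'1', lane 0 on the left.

lane count: 128 div 8 = 16
active while 40+j < 44, i.e. j ∈ [0,4) capped at 16 ⇒ 4
bits (lane 0 leftmost): 1111000000000000

predicate = 1111000000000000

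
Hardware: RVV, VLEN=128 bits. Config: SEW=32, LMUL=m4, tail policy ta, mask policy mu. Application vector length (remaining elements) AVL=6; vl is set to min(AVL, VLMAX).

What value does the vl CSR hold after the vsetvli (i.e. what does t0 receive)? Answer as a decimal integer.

vl = 6

VLMAX = (128 × 4) / 32 = 16 lanes
AVL=6 ≤ VLMAX=16, so vl = 6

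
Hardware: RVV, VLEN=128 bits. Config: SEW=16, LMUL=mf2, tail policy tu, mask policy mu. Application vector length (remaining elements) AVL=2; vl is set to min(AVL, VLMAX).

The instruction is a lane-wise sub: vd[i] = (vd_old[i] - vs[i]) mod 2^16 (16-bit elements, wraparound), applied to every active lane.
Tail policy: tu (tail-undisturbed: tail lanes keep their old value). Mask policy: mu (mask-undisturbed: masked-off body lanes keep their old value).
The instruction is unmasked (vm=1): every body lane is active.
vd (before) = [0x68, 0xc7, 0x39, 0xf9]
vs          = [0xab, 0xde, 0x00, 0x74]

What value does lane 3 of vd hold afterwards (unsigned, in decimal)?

VLMAX = VLEN×LMUL/SEW = 128×1/2/16 = 4
vl ← min(2, 4) = 2
vd[0] sub(0x68,0xab) -> 0xffbd
vd[1] sub(0xc7,0xde) -> 0xffe9
vd[2] tail/keep -> 0x39
vd[3] tail/keep -> 0xf9

vd[3] = 249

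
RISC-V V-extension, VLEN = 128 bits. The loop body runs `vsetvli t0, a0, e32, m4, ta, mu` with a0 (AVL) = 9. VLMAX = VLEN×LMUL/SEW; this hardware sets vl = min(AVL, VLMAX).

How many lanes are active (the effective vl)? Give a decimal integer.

lanes per group: 128·4/32 = 16
vl ← min(9, 16) = 9

vl = 9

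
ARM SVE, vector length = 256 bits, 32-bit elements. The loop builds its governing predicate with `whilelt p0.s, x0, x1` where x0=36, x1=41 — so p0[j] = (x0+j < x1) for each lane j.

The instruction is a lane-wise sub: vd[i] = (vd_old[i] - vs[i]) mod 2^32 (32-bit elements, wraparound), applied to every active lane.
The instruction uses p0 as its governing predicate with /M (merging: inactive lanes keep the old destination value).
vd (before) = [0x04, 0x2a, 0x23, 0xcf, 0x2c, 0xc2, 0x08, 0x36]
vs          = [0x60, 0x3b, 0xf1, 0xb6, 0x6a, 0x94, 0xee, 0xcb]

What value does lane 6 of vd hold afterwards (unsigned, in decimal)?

lane count: 256 div 32 = 8
whilelt: lane j active iff 36+j < 41 → j < 5 → 5 active
[0] sub(0x04,0x60) = 0xffffffa4
[1] sub(0x2a,0x3b) = 0xffffffef
[2] sub(0x23,0xf1) = 0xffffff32
[3] sub(0xcf,0xb6) = 0x19
[4] sub(0x2c,0x6a) = 0xffffffc2
[5] tail/keep = 0xc2
[6] tail/keep = 0x08
[7] tail/keep = 0x36

vd[6] = 8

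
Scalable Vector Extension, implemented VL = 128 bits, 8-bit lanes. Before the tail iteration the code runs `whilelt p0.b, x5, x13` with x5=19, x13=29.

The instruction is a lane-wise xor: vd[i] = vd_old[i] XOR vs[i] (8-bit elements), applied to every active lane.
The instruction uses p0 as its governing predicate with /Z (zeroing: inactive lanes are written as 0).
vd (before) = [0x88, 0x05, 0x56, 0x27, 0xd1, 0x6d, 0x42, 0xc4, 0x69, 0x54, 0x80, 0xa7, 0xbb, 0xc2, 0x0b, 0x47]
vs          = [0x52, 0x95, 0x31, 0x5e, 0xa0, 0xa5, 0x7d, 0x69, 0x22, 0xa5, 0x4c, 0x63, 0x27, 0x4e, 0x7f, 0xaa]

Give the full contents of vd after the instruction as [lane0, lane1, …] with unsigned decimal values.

vd = [218, 144, 103, 121, 113, 200, 63, 173, 75, 241, 0, 0, 0, 0, 0, 0]

128-bit reg / 8-bit elem → 16 lanes
whilelt: lane j active iff 19+j < 29 → j < 10 → 10 active
  i=0: xor(0x88,0x52) → 218
  i=1: xor(0x05,0x95) → 144
  i=2: xor(0x56,0x31) → 103
  i=3: xor(0x27,0x5e) → 121
  i=4: xor(0xd1,0xa0) → 113
  i=5: xor(0x6d,0xa5) → 200
  i=6: xor(0x42,0x7d) → 63
  i=7: xor(0xc4,0x69) → 173
  i=8: xor(0x69,0x22) → 75
  i=9: xor(0x54,0xa5) → 241
  i=10: tail/zero → 0
  i=11: tail/zero → 0
  i=12: tail/zero → 0
  i=13: tail/zero → 0
  i=14: tail/zero → 0
  i=15: tail/zero → 0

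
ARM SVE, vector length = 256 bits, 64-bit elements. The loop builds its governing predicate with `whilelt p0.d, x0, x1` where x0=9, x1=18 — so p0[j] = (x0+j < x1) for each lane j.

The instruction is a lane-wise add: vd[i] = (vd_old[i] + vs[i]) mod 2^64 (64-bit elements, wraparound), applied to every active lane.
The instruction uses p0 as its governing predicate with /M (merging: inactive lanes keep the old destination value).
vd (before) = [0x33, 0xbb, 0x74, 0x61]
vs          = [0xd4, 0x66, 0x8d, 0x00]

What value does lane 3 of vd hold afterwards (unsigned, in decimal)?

vd[3] = 97

lane count: 256 div 64 = 4
active while 9+j < 18, i.e. j ∈ [0,9) capped at 4 ⇒ 4
lane  0: add(0x33,0xd4) ⇒ 0x107
lane  1: add(0xbb,0x66) ⇒ 0x121
lane  2: add(0x74,0x8d) ⇒ 0x101
lane  3: add(0x61,0x00) ⇒ 0x61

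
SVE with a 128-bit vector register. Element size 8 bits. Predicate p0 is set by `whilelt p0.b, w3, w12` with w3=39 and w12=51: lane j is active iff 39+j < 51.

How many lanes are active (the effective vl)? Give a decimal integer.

lane count: 128 div 8 = 16
p0[j] = (39+j < 51); true for j=0..11 → 12 lanes set

vl = 12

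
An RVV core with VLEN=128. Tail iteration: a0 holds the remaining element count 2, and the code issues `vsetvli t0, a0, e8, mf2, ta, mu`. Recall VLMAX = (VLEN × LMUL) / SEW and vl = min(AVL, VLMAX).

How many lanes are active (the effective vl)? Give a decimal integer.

vl = 2

VLMAX = (128 × 1/2) / 8 = 8 lanes
vl = min(AVL, VLMAX) = min(2, 8) = 2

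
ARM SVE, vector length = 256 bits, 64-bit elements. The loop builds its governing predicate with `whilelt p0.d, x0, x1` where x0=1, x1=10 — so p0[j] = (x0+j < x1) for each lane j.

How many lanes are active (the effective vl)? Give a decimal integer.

vl = 4

256-bit reg / 64-bit elem → 4 lanes
active while 1+j < 10, i.e. j ∈ [0,9) capped at 4 ⇒ 4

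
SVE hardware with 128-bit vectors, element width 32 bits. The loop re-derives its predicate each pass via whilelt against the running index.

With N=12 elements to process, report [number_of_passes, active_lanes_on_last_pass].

lane count: 128 div 32 = 4
12 elements at 4/iter → 3 passes, remainder 4 on the last

[iterations, last_vl] = [3, 4]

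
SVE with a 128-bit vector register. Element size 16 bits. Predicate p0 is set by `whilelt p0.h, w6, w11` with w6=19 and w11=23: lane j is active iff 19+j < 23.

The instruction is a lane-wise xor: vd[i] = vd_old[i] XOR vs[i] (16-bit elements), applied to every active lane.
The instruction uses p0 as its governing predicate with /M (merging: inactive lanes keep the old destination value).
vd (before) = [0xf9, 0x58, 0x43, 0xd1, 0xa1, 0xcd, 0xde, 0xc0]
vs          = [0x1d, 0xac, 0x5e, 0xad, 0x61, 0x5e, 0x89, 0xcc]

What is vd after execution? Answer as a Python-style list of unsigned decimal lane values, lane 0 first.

vd = [228, 244, 29, 124, 161, 205, 222, 192]

register lanes = 128/16 = 8
active while 19+j < 23, i.e. j ∈ [0,4) capped at 8 ⇒ 4
[0] xor(0xf9,0x1d) = 0xe4
[1] xor(0x58,0xac) = 0xf4
[2] xor(0x43,0x5e) = 0x1d
[3] xor(0xd1,0xad) = 0x7c
[4] tail/keep = 0xa1
[5] tail/keep = 0xcd
[6] tail/keep = 0xde
[7] tail/keep = 0xc0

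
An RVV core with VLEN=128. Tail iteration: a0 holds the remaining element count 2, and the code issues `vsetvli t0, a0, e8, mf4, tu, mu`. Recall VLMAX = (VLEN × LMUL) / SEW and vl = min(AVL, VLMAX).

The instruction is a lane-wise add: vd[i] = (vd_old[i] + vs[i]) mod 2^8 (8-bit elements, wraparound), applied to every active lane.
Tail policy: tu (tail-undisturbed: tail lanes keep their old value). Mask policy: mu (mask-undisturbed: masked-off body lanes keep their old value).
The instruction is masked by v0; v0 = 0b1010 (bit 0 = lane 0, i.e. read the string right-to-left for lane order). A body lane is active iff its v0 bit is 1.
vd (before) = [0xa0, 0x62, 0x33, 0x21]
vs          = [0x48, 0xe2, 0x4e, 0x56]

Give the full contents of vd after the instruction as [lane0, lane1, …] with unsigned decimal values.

vd = [160, 68, 51, 33]

lanes per group: 128·1/4/8 = 4
AVL=2 ≤ VLMAX=4, so vl = 2
vd[0] mask-off/keep -> 0xa0
vd[1] add(0x62,0xe2) -> 0x44
vd[2] tail/keep -> 0x33
vd[3] tail/keep -> 0x21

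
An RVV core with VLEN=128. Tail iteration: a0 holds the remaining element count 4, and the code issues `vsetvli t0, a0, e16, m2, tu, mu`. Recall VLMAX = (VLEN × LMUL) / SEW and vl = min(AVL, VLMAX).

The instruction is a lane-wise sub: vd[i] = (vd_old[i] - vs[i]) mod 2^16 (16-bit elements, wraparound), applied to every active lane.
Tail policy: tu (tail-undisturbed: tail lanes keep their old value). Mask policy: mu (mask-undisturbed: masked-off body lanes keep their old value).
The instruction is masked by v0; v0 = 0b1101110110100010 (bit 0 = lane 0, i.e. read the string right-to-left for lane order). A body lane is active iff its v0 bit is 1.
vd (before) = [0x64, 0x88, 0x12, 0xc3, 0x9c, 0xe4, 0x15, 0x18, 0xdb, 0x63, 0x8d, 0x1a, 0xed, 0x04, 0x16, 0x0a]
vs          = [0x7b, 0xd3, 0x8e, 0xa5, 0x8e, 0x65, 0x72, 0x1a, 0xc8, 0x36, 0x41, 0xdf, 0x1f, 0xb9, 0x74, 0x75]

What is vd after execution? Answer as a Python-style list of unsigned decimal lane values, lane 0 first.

vd = [100, 65461, 18, 195, 156, 228, 21, 24, 219, 99, 141, 26, 237, 4, 22, 10]

VLMAX = VLEN×LMUL/SEW = 128×2/16 = 16
vl ← min(4, 16) = 4
vd[0] mask-off/keep -> 0x64
vd[1] sub(0x88,0xd3) -> 0xffb5
vd[2] mask-off/keep -> 0x12
vd[3] mask-off/keep -> 0xc3
vd[4] tail/keep -> 0x9c
vd[5] tail/keep -> 0xe4
vd[6] tail/keep -> 0x15
vd[7] tail/keep -> 0x18
vd[8] tail/keep -> 0xdb
vd[9] tail/keep -> 0x63
vd[10] tail/keep -> 0x8d
vd[11] tail/keep -> 0x1a
vd[12] tail/keep -> 0xed
vd[13] tail/keep -> 0x04
vd[14] tail/keep -> 0x16
vd[15] tail/keep -> 0x0a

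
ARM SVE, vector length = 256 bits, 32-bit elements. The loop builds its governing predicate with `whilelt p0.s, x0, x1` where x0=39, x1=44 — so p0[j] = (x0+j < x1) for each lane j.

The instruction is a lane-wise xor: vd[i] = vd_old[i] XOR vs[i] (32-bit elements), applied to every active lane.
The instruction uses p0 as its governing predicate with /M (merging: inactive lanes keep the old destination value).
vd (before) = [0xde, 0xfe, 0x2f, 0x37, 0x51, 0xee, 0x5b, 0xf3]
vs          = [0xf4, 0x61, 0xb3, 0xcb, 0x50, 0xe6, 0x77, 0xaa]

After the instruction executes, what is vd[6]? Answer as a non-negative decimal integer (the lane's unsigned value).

vd[6] = 91

256-bit reg / 32-bit elem → 8 lanes
whilelt: lane j active iff 39+j < 44 → j < 5 → 5 active
[0] xor(0xde,0xf4) = 0x2a
[1] xor(0xfe,0x61) = 0x9f
[2] xor(0x2f,0xb3) = 0x9c
[3] xor(0x37,0xcb) = 0xfc
[4] xor(0x51,0x50) = 0x01
[5] tail/keep = 0xee
[6] tail/keep = 0x5b
[7] tail/keep = 0xf3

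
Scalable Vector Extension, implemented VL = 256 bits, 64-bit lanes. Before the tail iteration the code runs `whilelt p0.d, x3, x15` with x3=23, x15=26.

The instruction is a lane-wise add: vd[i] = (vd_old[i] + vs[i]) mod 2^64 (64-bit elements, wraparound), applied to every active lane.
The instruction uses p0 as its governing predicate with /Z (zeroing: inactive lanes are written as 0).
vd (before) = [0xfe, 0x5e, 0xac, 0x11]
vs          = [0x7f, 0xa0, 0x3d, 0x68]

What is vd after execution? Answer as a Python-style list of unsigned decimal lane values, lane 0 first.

256-bit reg / 64-bit elem → 4 lanes
p0[j] = (23+j < 26); true for j=0..2 → 3 lanes set
lane  0: add(0xfe,0x7f) ⇒ 0x17d
lane  1: add(0x5e,0xa0) ⇒ 0xfe
lane  2: add(0xac,0x3d) ⇒ 0xe9
lane  3: tail/zero ⇒ 0x00

vd = [381, 254, 233, 0]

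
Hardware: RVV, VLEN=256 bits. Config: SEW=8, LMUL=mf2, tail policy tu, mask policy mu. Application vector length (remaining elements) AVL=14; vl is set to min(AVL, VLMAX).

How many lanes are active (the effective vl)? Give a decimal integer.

VLMAX = VLEN×LMUL/SEW = 256×1/2/8 = 16
vl ← min(14, 16) = 14

vl = 14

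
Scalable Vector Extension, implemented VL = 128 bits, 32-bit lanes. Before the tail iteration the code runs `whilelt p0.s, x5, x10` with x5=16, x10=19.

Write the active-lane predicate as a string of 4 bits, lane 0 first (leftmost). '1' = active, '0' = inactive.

register lanes = 128/32 = 4
p0[j] = (16+j < 19); true for j=0..2 → 3 lanes set
bits (lane 0 leftmost): 1110

predicate = 1110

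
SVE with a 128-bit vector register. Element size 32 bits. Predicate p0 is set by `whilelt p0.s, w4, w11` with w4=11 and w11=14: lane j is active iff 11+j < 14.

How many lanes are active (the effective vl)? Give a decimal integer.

lane count: 128 div 32 = 4
whilelt: lane j active iff 11+j < 14 → j < 3 → 3 active

vl = 3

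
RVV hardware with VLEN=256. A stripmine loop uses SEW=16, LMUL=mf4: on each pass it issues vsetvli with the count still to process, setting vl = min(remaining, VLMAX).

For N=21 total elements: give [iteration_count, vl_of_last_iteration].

VLMAX = VLEN×LMUL/SEW = 256×1/4/16 = 4
iterations = ceil(21/4) = 6; final-pass vl = 1

[iterations, last_vl] = [6, 1]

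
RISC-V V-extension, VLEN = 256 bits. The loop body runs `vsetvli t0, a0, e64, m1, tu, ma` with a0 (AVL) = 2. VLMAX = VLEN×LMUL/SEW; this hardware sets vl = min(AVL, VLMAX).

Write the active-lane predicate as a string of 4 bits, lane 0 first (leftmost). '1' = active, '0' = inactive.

VLMAX = (256 × 1) / 64 = 4 lanes
vl = min(AVL, VLMAX) = min(2, 4) = 2
bits (lane 0 leftmost): 1100

predicate = 1100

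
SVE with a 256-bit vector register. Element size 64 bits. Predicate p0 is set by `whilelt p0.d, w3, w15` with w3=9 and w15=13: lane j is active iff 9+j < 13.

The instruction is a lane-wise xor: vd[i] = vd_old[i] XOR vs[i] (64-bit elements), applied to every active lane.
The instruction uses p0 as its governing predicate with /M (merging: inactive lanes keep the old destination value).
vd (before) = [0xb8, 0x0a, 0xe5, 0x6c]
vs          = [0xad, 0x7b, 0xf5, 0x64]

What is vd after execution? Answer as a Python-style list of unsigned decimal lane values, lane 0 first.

lane count: 256 div 64 = 4
active while 9+j < 13, i.e. j ∈ [0,4) capped at 4 ⇒ 4
  i=0: xor(0xb8,0xad) → 21
  i=1: xor(0x0a,0x7b) → 113
  i=2: xor(0xe5,0xf5) → 16
  i=3: xor(0x6c,0x64) → 8

vd = [21, 113, 16, 8]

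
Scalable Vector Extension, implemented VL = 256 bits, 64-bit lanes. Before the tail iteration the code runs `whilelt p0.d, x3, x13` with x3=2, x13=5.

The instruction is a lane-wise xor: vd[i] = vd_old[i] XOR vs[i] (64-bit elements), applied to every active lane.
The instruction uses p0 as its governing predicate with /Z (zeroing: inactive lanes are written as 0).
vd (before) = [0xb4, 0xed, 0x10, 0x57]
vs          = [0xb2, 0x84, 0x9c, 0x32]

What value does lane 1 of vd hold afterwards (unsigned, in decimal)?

lane count: 256 div 64 = 4
active while 2+j < 5, i.e. j ∈ [0,3) capped at 4 ⇒ 3
  i=0: xor(0xb4,0xb2) → 6
  i=1: xor(0xed,0x84) → 105
  i=2: xor(0x10,0x9c) → 140
  i=3: tail/zero → 0

vd[1] = 105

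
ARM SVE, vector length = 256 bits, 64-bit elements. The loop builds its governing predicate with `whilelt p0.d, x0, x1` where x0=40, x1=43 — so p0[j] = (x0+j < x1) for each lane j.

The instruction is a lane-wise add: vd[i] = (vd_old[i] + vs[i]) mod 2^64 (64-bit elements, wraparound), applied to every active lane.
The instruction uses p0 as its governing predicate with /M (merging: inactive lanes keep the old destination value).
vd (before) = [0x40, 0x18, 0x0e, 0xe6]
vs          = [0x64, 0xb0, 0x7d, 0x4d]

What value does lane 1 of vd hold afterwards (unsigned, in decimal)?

register lanes = 256/64 = 4
p0[j] = (40+j < 43); true for j=0..2 → 3 lanes set
[0] add(0x40,0x64) = 0xa4
[1] add(0x18,0xb0) = 0xc8
[2] add(0x0e,0x7d) = 0x8b
[3] tail/keep = 0xe6

vd[1] = 200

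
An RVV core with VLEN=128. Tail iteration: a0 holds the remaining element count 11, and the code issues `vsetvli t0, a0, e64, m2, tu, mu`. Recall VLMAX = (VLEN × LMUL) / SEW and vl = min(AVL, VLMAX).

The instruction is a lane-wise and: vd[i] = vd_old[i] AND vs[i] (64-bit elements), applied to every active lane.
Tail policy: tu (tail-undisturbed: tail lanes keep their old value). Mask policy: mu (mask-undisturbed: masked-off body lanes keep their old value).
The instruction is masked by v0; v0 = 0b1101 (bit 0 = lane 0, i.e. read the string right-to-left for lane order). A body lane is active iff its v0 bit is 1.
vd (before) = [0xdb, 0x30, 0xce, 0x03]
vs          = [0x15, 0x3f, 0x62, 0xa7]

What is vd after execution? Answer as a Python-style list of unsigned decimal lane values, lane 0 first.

vd = [17, 48, 66, 3]

VLMAX = (128 × 2) / 64 = 4 lanes
vl = min(AVL, VLMAX) = min(11, 4) = 4
  i=0: and(0xdb,0x15) → 17
  i=1: mask-off/keep → 48
  i=2: and(0xce,0x62) → 66
  i=3: and(0x03,0xa7) → 3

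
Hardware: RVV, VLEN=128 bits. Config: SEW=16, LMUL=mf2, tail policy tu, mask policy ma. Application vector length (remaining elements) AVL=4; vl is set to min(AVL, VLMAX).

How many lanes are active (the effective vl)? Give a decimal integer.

lanes per group: 128·1/2/16 = 4
AVL=4 ≤ VLMAX=4, so vl = 4

vl = 4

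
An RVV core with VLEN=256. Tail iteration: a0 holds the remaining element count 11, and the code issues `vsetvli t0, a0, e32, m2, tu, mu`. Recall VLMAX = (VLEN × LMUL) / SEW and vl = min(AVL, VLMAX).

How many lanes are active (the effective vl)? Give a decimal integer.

vl = 11

lanes per group: 256·2/32 = 16
AVL=11 ≤ VLMAX=16, so vl = 11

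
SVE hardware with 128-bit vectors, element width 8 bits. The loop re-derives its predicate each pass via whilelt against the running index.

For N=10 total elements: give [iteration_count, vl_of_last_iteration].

register lanes = 128/8 = 16
iterations = ceil(10/16) = 1; final-pass vl = 10

[iterations, last_vl] = [1, 10]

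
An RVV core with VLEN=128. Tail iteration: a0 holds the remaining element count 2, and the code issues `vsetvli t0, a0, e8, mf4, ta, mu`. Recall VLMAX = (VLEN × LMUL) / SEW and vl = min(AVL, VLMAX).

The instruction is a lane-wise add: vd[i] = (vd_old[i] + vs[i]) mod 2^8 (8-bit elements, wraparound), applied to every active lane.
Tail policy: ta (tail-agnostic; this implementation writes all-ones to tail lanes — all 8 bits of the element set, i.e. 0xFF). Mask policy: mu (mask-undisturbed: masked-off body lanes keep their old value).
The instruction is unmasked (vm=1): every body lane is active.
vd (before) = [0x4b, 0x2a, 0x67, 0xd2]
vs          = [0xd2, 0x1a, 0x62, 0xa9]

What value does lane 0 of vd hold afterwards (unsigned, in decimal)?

lanes per group: 128·1/4/8 = 4
vl = min(AVL, VLMAX) = min(2, 4) = 2
[0] add(0x4b,0xd2) = 0x1d
[1] add(0x2a,0x1a) = 0x44
[2] tail/ones = 0xff
[3] tail/ones = 0xff

vd[0] = 29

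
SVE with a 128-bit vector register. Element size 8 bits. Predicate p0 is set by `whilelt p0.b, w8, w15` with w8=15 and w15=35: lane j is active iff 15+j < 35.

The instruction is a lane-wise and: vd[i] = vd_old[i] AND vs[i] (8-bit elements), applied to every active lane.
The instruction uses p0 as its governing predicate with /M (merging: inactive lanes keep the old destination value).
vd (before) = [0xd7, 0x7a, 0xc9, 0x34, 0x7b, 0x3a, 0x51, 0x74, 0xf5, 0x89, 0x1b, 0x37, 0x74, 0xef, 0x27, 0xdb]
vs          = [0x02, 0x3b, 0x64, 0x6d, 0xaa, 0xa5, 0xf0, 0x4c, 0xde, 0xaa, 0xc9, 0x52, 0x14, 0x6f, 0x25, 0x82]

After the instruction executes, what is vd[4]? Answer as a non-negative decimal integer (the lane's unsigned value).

lane count: 128 div 8 = 16
active while 15+j < 35, i.e. j ∈ [0,20) capped at 16 ⇒ 16
  i=0: and(0xd7,0x02) → 2
  i=1: and(0x7a,0x3b) → 58
  i=2: and(0xc9,0x64) → 64
  i=3: and(0x34,0x6d) → 36
  i=4: and(0x7b,0xaa) → 42
  i=5: and(0x3a,0xa5) → 32
  i=6: and(0x51,0xf0) → 80
  i=7: and(0x74,0x4c) → 68
  i=8: and(0xf5,0xde) → 212
  i=9: and(0x89,0xaa) → 136
  i=10: and(0x1b,0xc9) → 9
  i=11: and(0x37,0x52) → 18
  i=12: and(0x74,0x14) → 20
  i=13: and(0xef,0x6f) → 111
  i=14: and(0x27,0x25) → 37
  i=15: and(0xdb,0x82) → 130

vd[4] = 42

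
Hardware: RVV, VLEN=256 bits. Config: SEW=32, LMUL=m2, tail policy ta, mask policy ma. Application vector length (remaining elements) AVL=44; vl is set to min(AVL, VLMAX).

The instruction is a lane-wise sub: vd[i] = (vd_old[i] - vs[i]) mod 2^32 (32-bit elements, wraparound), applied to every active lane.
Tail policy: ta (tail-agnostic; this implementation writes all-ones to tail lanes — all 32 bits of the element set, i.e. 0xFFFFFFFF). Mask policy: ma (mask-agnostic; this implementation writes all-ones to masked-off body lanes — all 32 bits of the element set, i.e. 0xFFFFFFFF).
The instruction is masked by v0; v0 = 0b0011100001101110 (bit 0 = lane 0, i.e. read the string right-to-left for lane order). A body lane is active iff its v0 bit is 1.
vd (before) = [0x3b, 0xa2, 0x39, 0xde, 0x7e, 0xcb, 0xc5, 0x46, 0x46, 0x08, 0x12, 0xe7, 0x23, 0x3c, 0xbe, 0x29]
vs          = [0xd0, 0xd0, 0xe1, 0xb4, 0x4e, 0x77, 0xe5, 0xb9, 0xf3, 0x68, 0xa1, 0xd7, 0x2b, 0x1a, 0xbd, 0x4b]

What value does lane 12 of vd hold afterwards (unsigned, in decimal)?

lanes per group: 256·2/32 = 16
vl ← min(44, 16) = 16
lane  0: mask-off/ones ⇒ 0xffffffff
lane  1: sub(0xa2,0xd0) ⇒ 0xffffffd2
lane  2: sub(0x39,0xe1) ⇒ 0xffffff58
lane  3: sub(0xde,0xb4) ⇒ 0x2a
lane  4: mask-off/ones ⇒ 0xffffffff
lane  5: sub(0xcb,0x77) ⇒ 0x54
lane  6: sub(0xc5,0xe5) ⇒ 0xffffffe0
lane  7: mask-off/ones ⇒ 0xffffffff
lane  8: mask-off/ones ⇒ 0xffffffff
lane  9: mask-off/ones ⇒ 0xffffffff
lane 10: mask-off/ones ⇒ 0xffffffff
lane 11: sub(0xe7,0xd7) ⇒ 0x10
lane 12: sub(0x23,0x2b) ⇒ 0xfffffff8
lane 13: sub(0x3c,0x1a) ⇒ 0x22
lane 14: mask-off/ones ⇒ 0xffffffff
lane 15: mask-off/ones ⇒ 0xffffffff

vd[12] = 4294967288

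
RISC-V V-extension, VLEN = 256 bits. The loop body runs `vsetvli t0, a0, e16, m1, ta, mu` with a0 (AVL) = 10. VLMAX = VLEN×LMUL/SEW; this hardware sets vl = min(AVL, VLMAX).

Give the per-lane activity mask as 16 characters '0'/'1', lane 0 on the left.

VLMAX = (256 × 1) / 16 = 16 lanes
vl = min(AVL, VLMAX) = min(10, 16) = 10
bits (lane 0 leftmost): 1111111111000000

predicate = 1111111111000000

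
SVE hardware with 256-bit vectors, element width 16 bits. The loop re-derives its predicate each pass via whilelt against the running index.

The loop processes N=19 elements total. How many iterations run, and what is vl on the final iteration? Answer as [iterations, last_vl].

[iterations, last_vl] = [2, 3]

lane count: 256 div 16 = 16
19 elements at 16/iter → 2 passes, remainder 3 on the last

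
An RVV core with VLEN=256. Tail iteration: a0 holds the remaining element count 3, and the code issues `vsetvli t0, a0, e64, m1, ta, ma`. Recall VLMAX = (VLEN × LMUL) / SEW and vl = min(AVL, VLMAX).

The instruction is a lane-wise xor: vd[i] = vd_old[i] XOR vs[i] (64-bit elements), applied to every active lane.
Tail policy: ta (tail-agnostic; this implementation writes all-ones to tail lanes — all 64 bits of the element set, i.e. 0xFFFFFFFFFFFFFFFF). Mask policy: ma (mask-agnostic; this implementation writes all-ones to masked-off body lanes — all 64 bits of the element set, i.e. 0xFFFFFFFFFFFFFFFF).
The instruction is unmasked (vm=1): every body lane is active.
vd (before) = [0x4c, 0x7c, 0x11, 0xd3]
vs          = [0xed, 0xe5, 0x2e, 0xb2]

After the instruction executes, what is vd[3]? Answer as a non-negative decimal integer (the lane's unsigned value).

VLMAX = (256 × 1) / 64 = 4 lanes
vl = min(AVL, VLMAX) = min(3, 4) = 3
lane  0: xor(0x4c,0xed) ⇒ 0xa1
lane  1: xor(0x7c,0xe5) ⇒ 0x99
lane  2: xor(0x11,0x2e) ⇒ 0x3f
lane  3: tail/ones ⇒ 0xffffffffffffffff

vd[3] = 18446744073709551615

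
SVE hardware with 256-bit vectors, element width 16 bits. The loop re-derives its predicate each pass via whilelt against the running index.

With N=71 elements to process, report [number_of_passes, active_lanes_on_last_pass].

256-bit reg / 16-bit elem → 16 lanes
N=71: ⌈71/16⌉ = 5 iters; last vl = 71 − 4×16 = 7

[iterations, last_vl] = [5, 7]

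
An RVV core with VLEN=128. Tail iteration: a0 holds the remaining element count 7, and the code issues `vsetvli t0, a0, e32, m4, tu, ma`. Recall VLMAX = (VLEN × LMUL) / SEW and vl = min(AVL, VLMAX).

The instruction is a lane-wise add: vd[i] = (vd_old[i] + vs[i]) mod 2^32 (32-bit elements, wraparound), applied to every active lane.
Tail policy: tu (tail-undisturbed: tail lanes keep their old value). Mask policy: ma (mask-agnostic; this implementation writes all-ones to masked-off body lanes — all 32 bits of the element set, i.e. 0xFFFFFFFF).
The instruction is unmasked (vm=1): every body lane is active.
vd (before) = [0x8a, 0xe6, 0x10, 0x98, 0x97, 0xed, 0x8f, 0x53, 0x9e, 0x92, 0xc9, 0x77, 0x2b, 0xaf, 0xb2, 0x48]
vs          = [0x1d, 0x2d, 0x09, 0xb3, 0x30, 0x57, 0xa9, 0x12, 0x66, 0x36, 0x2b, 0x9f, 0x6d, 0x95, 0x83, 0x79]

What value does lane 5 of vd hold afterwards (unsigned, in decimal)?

lanes per group: 128·4/32 = 16
vl = min(AVL, VLMAX) = min(7, 16) = 7
vd[0] add(0x8a,0x1d) -> 0xa7
vd[1] add(0xe6,0x2d) -> 0x113
vd[2] add(0x10,0x09) -> 0x19
vd[3] add(0x98,0xb3) -> 0x14b
vd[4] add(0x97,0x30) -> 0xc7
vd[5] add(0xed,0x57) -> 0x144
vd[6] add(0x8f,0xa9) -> 0x138
vd[7] tail/keep -> 0x53
vd[8] tail/keep -> 0x9e
vd[9] tail/keep -> 0x92
vd[10] tail/keep -> 0xc9
vd[11] tail/keep -> 0x77
vd[12] tail/keep -> 0x2b
vd[13] tail/keep -> 0xaf
vd[14] tail/keep -> 0xb2
vd[15] tail/keep -> 0x48

vd[5] = 324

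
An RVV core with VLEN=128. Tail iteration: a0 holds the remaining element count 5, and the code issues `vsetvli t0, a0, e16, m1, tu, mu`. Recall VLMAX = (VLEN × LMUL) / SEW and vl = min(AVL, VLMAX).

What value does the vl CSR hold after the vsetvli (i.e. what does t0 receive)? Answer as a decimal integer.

vl = 5

VLMAX = VLEN×LMUL/SEW = 128×1/16 = 8
AVL=5 ≤ VLMAX=8, so vl = 5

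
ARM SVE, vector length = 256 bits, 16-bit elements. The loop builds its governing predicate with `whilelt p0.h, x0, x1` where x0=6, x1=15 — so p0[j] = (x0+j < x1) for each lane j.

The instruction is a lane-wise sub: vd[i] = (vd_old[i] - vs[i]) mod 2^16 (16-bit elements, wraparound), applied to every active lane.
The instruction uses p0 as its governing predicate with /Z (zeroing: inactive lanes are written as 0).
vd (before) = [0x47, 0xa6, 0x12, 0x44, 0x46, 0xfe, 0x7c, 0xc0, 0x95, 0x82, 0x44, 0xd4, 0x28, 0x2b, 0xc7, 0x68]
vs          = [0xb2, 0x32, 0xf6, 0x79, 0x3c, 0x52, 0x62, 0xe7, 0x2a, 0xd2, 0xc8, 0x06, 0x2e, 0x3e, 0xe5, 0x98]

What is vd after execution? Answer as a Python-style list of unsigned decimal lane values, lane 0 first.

vd = [65429, 116, 65308, 65483, 10, 172, 26, 65497, 107, 0, 0, 0, 0, 0, 0, 0]

256-bit reg / 16-bit elem → 16 lanes
p0[j] = (6+j < 15); true for j=0..8 → 9 lanes set
vd[0] sub(0x47,0xb2) -> 0xff95
vd[1] sub(0xa6,0x32) -> 0x74
vd[2] sub(0x12,0xf6) -> 0xff1c
vd[3] sub(0x44,0x79) -> 0xffcb
vd[4] sub(0x46,0x3c) -> 0x0a
vd[5] sub(0xfe,0x52) -> 0xac
vd[6] sub(0x7c,0x62) -> 0x1a
vd[7] sub(0xc0,0xe7) -> 0xffd9
vd[8] sub(0x95,0x2a) -> 0x6b
vd[9] tail/zero -> 0x00
vd[10] tail/zero -> 0x00
vd[11] tail/zero -> 0x00
vd[12] tail/zero -> 0x00
vd[13] tail/zero -> 0x00
vd[14] tail/zero -> 0x00
vd[15] tail/zero -> 0x00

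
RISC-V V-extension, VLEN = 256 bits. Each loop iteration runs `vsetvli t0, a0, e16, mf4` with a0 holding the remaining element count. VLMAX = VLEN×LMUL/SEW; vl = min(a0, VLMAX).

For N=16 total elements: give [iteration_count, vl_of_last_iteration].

[iterations, last_vl] = [4, 4]

VLMAX = VLEN×LMUL/SEW = 256×1/4/16 = 4
N=16: ⌈16/4⌉ = 4 iters; last vl = 16 − 3×4 = 4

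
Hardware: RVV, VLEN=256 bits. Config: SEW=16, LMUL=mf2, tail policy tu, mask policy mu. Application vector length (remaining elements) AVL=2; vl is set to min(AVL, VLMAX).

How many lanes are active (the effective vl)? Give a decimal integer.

VLMAX = VLEN×LMUL/SEW = 256×1/2/16 = 8
vl ← min(2, 8) = 2

vl = 2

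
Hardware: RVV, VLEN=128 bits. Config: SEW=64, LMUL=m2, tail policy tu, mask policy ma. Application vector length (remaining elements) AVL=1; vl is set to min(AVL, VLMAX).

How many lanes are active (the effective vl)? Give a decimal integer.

vl = 1

lanes per group: 128·2/64 = 4
vl = min(AVL, VLMAX) = min(1, 4) = 1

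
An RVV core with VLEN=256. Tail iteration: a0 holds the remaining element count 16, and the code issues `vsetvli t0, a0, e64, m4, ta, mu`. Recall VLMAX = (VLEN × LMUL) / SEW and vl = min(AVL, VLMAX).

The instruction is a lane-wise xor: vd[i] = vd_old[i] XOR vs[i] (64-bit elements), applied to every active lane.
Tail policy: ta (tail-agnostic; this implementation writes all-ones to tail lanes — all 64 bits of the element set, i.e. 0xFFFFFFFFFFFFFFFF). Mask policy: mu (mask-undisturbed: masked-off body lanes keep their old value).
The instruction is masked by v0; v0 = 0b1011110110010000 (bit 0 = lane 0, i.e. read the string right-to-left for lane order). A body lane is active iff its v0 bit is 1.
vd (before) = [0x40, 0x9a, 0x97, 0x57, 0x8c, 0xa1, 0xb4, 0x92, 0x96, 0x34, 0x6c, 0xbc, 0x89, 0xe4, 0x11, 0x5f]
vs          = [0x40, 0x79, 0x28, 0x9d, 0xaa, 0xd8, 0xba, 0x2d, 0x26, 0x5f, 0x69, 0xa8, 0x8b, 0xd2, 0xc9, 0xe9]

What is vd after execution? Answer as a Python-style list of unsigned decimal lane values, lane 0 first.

VLMAX = VLEN×LMUL/SEW = 256×4/64 = 16
vl ← min(16, 16) = 16
  i=0: mask-off/keep → 64
  i=1: mask-off/keep → 154
  i=2: mask-off/keep → 151
  i=3: mask-off/keep → 87
  i=4: xor(0x8c,0xaa) → 38
  i=5: mask-off/keep → 161
  i=6: mask-off/keep → 180
  i=7: xor(0x92,0x2d) → 191
  i=8: xor(0x96,0x26) → 176
  i=9: mask-off/keep → 52
  i=10: xor(0x6c,0x69) → 5
  i=11: xor(0xbc,0xa8) → 20
  i=12: xor(0x89,0x8b) → 2
  i=13: xor(0xe4,0xd2) → 54
  i=14: mask-off/keep → 17
  i=15: xor(0x5f,0xe9) → 182

vd = [64, 154, 151, 87, 38, 161, 180, 191, 176, 52, 5, 20, 2, 54, 17, 182]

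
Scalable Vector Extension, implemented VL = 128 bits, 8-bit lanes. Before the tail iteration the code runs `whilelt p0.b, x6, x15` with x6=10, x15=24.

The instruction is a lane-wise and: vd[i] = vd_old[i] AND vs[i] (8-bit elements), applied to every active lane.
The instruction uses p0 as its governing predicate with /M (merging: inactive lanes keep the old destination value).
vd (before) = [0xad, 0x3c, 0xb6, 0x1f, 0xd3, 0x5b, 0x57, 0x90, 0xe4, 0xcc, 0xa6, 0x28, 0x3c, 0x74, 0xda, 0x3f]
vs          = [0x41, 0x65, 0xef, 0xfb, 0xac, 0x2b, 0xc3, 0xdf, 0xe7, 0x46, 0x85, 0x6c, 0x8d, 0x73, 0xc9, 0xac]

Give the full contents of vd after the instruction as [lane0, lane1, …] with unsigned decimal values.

lane count: 128 div 8 = 16
active while 10+j < 24, i.e. j ∈ [0,14) capped at 16 ⇒ 14
  i=0: and(0xad,0x41) → 1
  i=1: and(0x3c,0x65) → 36
  i=2: and(0xb6,0xef) → 166
  i=3: and(0x1f,0xfb) → 27
  i=4: and(0xd3,0xac) → 128
  i=5: and(0x5b,0x2b) → 11
  i=6: and(0x57,0xc3) → 67
  i=7: and(0x90,0xdf) → 144
  i=8: and(0xe4,0xe7) → 228
  i=9: and(0xcc,0x46) → 68
  i=10: and(0xa6,0x85) → 132
  i=11: and(0x28,0x6c) → 40
  i=12: and(0x3c,0x8d) → 12
  i=13: and(0x74,0x73) → 112
  i=14: tail/keep → 218
  i=15: tail/keep → 63

vd = [1, 36, 166, 27, 128, 11, 67, 144, 228, 68, 132, 40, 12, 112, 218, 63]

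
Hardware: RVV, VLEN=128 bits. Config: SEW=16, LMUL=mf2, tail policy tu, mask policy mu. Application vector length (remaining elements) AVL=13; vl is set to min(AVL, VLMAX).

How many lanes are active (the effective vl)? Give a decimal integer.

vl = 4

lanes per group: 128·1/2/16 = 4
AVL=13 > VLMAX=4, so vl = 4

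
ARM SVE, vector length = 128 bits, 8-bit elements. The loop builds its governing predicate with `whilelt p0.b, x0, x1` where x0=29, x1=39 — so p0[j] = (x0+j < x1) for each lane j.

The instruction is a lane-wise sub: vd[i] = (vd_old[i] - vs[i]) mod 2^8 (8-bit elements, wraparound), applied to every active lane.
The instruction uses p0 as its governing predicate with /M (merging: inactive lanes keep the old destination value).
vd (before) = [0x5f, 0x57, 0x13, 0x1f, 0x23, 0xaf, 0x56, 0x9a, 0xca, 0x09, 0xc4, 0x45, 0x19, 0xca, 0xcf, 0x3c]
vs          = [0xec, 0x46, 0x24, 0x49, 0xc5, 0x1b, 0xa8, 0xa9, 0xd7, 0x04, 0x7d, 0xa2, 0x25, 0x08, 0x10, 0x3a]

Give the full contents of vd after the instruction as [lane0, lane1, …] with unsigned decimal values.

vd = [115, 17, 239, 214, 94, 148, 174, 241, 243, 5, 196, 69, 25, 202, 207, 60]

lane count: 128 div 8 = 16
active while 29+j < 39, i.e. j ∈ [0,10) capped at 16 ⇒ 10
[0] sub(0x5f,0xec) = 0x73
[1] sub(0x57,0x46) = 0x11
[2] sub(0x13,0x24) = 0xef
[3] sub(0x1f,0x49) = 0xd6
[4] sub(0x23,0xc5) = 0x5e
[5] sub(0xaf,0x1b) = 0x94
[6] sub(0x56,0xa8) = 0xae
[7] sub(0x9a,0xa9) = 0xf1
[8] sub(0xca,0xd7) = 0xf3
[9] sub(0x09,0x04) = 0x05
[10] tail/keep = 0xc4
[11] tail/keep = 0x45
[12] tail/keep = 0x19
[13] tail/keep = 0xca
[14] tail/keep = 0xcf
[15] tail/keep = 0x3c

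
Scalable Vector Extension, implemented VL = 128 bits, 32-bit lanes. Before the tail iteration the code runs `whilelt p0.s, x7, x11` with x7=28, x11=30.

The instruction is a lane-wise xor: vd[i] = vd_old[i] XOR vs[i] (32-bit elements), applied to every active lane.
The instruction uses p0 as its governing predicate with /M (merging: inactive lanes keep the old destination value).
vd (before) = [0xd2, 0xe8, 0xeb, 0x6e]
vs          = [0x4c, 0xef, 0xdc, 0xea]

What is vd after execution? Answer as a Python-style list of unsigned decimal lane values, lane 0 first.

128-bit reg / 32-bit elem → 4 lanes
active while 28+j < 30, i.e. j ∈ [0,2) capped at 4 ⇒ 2
vd[0] xor(0xd2,0x4c) -> 0x9e
vd[1] xor(0xe8,0xef) -> 0x07
vd[2] tail/keep -> 0xeb
vd[3] tail/keep -> 0x6e

vd = [158, 7, 235, 110]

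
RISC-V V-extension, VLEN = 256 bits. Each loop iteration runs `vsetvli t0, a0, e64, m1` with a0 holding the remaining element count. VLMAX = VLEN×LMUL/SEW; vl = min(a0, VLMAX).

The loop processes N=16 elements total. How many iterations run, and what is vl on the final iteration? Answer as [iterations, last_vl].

[iterations, last_vl] = [4, 4]

VLMAX = (256 × 1) / 64 = 4 lanes
16 elements at 4/iter → 4 passes, remainder 4 on the last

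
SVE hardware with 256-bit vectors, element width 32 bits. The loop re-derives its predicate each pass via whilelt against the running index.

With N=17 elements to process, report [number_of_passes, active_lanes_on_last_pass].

register lanes = 256/32 = 8
N=17: ⌈17/8⌉ = 3 iters; last vl = 17 − 2×8 = 1

[iterations, last_vl] = [3, 1]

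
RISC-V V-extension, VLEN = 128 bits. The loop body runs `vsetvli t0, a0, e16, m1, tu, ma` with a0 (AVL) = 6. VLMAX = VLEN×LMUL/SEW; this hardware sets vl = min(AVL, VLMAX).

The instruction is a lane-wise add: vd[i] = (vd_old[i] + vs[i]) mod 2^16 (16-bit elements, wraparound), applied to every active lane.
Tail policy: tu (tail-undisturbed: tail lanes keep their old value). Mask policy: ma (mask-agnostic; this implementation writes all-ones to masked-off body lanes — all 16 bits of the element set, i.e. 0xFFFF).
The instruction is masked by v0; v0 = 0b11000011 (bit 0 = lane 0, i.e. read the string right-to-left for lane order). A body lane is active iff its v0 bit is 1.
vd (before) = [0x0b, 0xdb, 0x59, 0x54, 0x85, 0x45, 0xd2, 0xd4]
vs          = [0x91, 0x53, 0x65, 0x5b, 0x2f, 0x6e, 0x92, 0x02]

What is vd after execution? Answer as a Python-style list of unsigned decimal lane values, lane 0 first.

vd = [156, 302, 65535, 65535, 65535, 65535, 210, 212]

VLMAX = (128 × 1) / 16 = 8 lanes
vl = min(AVL, VLMAX) = min(6, 8) = 6
[0] add(0x0b,0x91) = 0x9c
[1] add(0xdb,0x53) = 0x12e
[2] mask-off/ones = 0xffff
[3] mask-off/ones = 0xffff
[4] mask-off/ones = 0xffff
[5] mask-off/ones = 0xffff
[6] tail/keep = 0xd2
[7] tail/keep = 0xd4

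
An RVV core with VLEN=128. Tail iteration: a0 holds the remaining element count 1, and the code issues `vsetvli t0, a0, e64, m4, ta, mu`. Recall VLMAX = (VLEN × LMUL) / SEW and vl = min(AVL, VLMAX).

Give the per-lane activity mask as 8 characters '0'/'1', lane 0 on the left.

VLMAX = VLEN×LMUL/SEW = 128×4/64 = 8
vl ← min(1, 8) = 1
bits (lane 0 leftmost): 10000000

predicate = 10000000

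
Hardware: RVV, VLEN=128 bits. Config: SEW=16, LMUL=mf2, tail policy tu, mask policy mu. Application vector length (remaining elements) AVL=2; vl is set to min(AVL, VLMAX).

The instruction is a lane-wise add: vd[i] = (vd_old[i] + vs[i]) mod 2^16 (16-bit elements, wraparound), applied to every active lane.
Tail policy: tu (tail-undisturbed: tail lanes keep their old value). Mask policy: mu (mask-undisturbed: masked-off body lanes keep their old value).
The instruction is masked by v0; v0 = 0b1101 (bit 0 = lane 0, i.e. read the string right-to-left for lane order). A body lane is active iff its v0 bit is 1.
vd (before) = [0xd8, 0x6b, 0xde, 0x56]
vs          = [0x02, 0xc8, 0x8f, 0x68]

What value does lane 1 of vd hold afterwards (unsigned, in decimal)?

vd[1] = 107

VLMAX = (128 × 1/2) / 16 = 4 lanes
vl = min(AVL, VLMAX) = min(2, 4) = 2
vd[0] add(0xd8,0x02) -> 0xda
vd[1] mask-off/keep -> 0x6b
vd[2] tail/keep -> 0xde
vd[3] tail/keep -> 0x56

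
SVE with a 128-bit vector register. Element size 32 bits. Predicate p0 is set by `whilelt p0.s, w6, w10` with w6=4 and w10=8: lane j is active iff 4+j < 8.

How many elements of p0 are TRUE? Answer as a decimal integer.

vl = 4

register lanes = 128/32 = 4
p0[j] = (4+j < 8); true for j=0..3 → 4 lanes set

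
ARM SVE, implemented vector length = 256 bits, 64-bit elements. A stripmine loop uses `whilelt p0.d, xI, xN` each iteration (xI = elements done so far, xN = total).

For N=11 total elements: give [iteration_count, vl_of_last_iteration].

lane count: 256 div 64 = 4
N=11: ⌈11/4⌉ = 3 iters; last vl = 11 − 2×4 = 3

[iterations, last_vl] = [3, 3]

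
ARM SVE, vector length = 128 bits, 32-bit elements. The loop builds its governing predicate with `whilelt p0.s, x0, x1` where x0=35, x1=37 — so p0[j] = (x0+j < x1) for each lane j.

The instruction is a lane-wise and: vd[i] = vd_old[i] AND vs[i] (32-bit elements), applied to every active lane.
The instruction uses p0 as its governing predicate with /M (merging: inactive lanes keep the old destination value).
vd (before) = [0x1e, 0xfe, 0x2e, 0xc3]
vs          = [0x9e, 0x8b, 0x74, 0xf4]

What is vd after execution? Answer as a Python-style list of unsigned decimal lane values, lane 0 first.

register lanes = 128/32 = 4
p0[j] = (35+j < 37); true for j=0..1 → 2 lanes set
vd[0] and(0x1e,0x9e) -> 0x1e
vd[1] and(0xfe,0x8b) -> 0x8a
vd[2] tail/keep -> 0x2e
vd[3] tail/keep -> 0xc3

vd = [30, 138, 46, 195]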